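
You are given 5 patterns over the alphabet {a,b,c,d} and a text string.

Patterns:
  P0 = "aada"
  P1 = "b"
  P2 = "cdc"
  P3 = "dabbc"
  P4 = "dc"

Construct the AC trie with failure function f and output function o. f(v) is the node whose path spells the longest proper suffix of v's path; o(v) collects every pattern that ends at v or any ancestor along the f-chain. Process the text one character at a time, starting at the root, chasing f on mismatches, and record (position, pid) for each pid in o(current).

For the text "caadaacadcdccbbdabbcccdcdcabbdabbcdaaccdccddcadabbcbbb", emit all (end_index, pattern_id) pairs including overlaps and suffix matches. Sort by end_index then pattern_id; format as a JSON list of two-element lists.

Build automaton:
Trie nodes:
  n0 'ε': a→1 b→5 c→6 d→9
  n1 'a': a→2
  n2 'aa': d→3
  n3 'aad': a→4
  n4 'aada': ·  [P0 ends]
  n5 'b': ·  [P1 ends]
  n6 'c': d→7
  n7 'cd': c→8
  n8 'cdc': ·  [P2 ends]
  n9 'd': a→10 c→14
  n10 'da': b→11
  n11 'dab': b→12
  n12 'dabb': c→13
  n13 'dabbc': ·  [P3 ends]
  n14 'dc': ·  [P4 ends]

Failure links (BFS by depth):
  fail(1) 'a': from fail(0)=0 chase 'a': 0 ⇒ 0;  out=∅∪out(0)=∅
  fail(5) 'b': from fail(0)=0 chase 'b': 0 ⇒ 0;  out={1}∪out(0)={1}
  fail(6) 'c': from fail(0)=0 chase 'c': 0 ⇒ 0;  out=∅∪out(0)=∅
  fail(9) 'd': from fail(0)=0 chase 'd': 0 ⇒ 0;  out=∅∪out(0)=∅
  fail(2) 'aa': from fail(1)=0 chase 'a': 0 ⇒ 1;  out=∅∪out(1)=∅
  fail(7) 'cd': from fail(6)=0 chase 'd': 0 ⇒ 9;  out=∅∪out(9)=∅
  fail(10) 'da': from fail(9)=0 chase 'a': 0 ⇒ 1;  out=∅∪out(1)=∅
  fail(14) 'dc': from fail(9)=0 chase 'c': 0 ⇒ 6;  out={4}∪out(6)={4}
  fail(3) 'aad': from fail(2)=1 chase 'd': 1→0 ⇒ 9;  out=∅∪out(9)=∅
  fail(8) 'cdc': from fail(7)=9 chase 'c': 9 ⇒ 14;  out={2}∪out(14)={2,4}
  fail(11) 'dab': from fail(10)=1 chase 'b': 1→0 ⇒ 5;  out=∅∪out(5)={1}
  fail(4) 'aada': from fail(3)=9 chase 'a': 9 ⇒ 10;  out={0}∪out(10)={0}
  fail(12) 'dabb': from fail(11)=5 chase 'b': 5→0 ⇒ 5;  out=∅∪out(5)={1}
  fail(13) 'dabbc': from fail(12)=5 chase 'c': 5→0 ⇒ 6;  out={3}∪out(6)={3}

Run:
[0] read 'c'  n0⇒n6
[1] read 'a'  n6⇒n1 (via fail)
[2] read 'a'  n1⇒n2
[3] read 'd'  n2⇒n3
[4] read 'a'  n3⇒n4  ** P0@[1:4]
[5] read 'a'  n4⇒n2 (via fail)
[6] read 'c'  n2⇒n6 (via fail)
[7] read 'a'  n6⇒n1 (via fail)
[8] read 'd'  n1⇒n9 (via fail)
[9] read 'c'  n9⇒n14  ** P4@[8:9]
[10] read 'd'  n14⇒n7 (via fail)
[11] read 'c'  n7⇒n8  ** P2@[9:11],P4@[10:11]
[12] read 'c'  n8⇒n6 (via fail)
[13] read 'b'  n6⇒n5 (via fail)  ** P1@[13:13]
[14] read 'b'  n5⇒n5 (via fail)  ** P1@[14:14]
[15] read 'd'  n5⇒n9 (via fail)
[16] read 'a'  n9⇒n10
[17] read 'b'  n10⇒n11  ** P1@[17:17]
[18] read 'b'  n11⇒n12  ** P1@[18:18]
[19] read 'c'  n12⇒n13  ** P3@[15:19]
[20] read 'c'  n13⇒n6 (via fail)
[21] read 'c'  n6⇒n6 (via fail)
[22] read 'd'  n6⇒n7
[23] read 'c'  n7⇒n8  ** P2@[21:23],P4@[22:23]
[24] read 'd'  n8⇒n7 (via fail)
[25] read 'c'  n7⇒n8  ** P2@[23:25],P4@[24:25]
[26] read 'a'  n8⇒n1 (via fail)
[27] read 'b'  n1⇒n5 (via fail)  ** P1@[27:27]
[28] read 'b'  n5⇒n5 (via fail)  ** P1@[28:28]
[29] read 'd'  n5⇒n9 (via fail)
[30] read 'a'  n9⇒n10
[31] read 'b'  n10⇒n11  ** P1@[31:31]
[32] read 'b'  n11⇒n12  ** P1@[32:32]
[33] read 'c'  n12⇒n13  ** P3@[29:33]
[34] read 'd'  n13⇒n7 (via fail)
[35] read 'a'  n7⇒n10 (via fail)
[36] read 'a'  n10⇒n2 (via fail)
[37] read 'c'  n2⇒n6 (via fail)
[38] read 'c'  n6⇒n6 (via fail)
[39] read 'd'  n6⇒n7
[40] read 'c'  n7⇒n8  ** P2@[38:40],P4@[39:40]
[41] read 'c'  n8⇒n6 (via fail)
[42] read 'd'  n6⇒n7
[43] read 'd'  n7⇒n9 (via fail)
[44] read 'c'  n9⇒n14  ** P4@[43:44]
[45] read 'a'  n14⇒n1 (via fail)
[46] read 'd'  n1⇒n9 (via fail)
[47] read 'a'  n9⇒n10
[48] read 'b'  n10⇒n11  ** P1@[48:48]
[49] read 'b'  n11⇒n12  ** P1@[49:49]
[50] read 'c'  n12⇒n13  ** P3@[46:50]
[51] read 'b'  n13⇒n5 (via fail)  ** P1@[51:51]
[52] read 'b'  n5⇒n5 (via fail)  ** P1@[52:52]
[53] read 'b'  n5⇒n5 (via fail)  ** P1@[53:53]

All matches (sorted): [[4,0],[9,4],[11,2],[11,4],[13,1],[14,1],[17,1],[18,1],[19,3],[23,2],[23,4],[25,2],[25,4],[27,1],[28,1],[31,1],[32,1],[33,3],[40,2],[40,4],[44,4],[48,1],[49,1],[50,3],[51,1],[52,1],[53,1]]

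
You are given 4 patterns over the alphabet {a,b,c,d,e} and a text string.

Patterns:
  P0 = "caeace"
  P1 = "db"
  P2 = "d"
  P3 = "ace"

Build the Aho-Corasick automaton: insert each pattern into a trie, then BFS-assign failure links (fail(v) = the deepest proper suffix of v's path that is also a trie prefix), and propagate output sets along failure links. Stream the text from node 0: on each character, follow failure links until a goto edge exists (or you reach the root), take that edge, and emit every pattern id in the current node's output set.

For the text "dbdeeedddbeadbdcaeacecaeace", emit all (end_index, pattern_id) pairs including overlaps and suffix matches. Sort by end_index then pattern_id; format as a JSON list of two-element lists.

Build automaton:
Trie (insert patterns):
  n0 'ε': a→9 c→1 d→7
  n1 'c': a→2
  n2 'ca': e→3
  n3 'cae': a→4
  n4 'caea': c→5
  n5 'caeac': e→6
  n6 'caeace': ·  [P0 ends]
  n7 'd': b→8  [P2 ends]
  n8 'db': ·  [P1 ends]
  n9 'a': c→10
  n10 'ac': e→11
  n11 'ace': ·  [P3 ends]

Failure links (BFS by depth):
  fail(1) 'c': from fail(0)=0 chase 'c': 0 ⇒ 0;  out=∅∪out(0)=∅
  fail(7) 'd': from fail(0)=0 chase 'd': 0 ⇒ 0;  out={2}∪out(0)={2}
  fail(9) 'a': from fail(0)=0 chase 'a': 0 ⇒ 0;  out=∅∪out(0)=∅
  fail(2) 'ca': from fail(1)=0 chase 'a': 0 ⇒ 9;  out=∅∪out(9)=∅
  fail(8) 'db': from fail(7)=0 chase 'b': 0 ⇒ 0;  out={1}∪out(0)={1}
  fail(10) 'ac': from fail(9)=0 chase 'c': 0 ⇒ 1;  out=∅∪out(1)=∅
  fail(3) 'cae': from fail(2)=9 chase 'e': 9→0 ⇒ 0;  out=∅∪out(0)=∅
  fail(11) 'ace': from fail(10)=1 chase 'e': 1→0 ⇒ 0;  out={3}∪out(0)={3}
  fail(4) 'caea': from fail(3)=0 chase 'a': 0 ⇒ 9;  out=∅∪out(9)=∅
  fail(5) 'caeac': from fail(4)=9 chase 'c': 9 ⇒ 10;  out=∅∪out(10)=∅
  fail(6) 'caeace': from fail(5)=10 chase 'e': 10 ⇒ 11;  out={0}∪out(11)={0,3}

Run:
i=0 'd': node 0→7  ** P2@[0:0]
i=1 'b': node 7→8  ** P1@[0:1]
i=2 'd': node 8→7 ·f  ** P2@[2:2]
i=3 'e': node 7→0 ·f
i=4 'e': node 0→0
i=5 'e': node 0→0
i=6 'd': node 0→7  ** P2@[6:6]
i=7 'd': node 7→7 ·f  ** P2@[7:7]
i=8 'd': node 7→7 ·f  ** P2@[8:8]
i=9 'b': node 7→8  ** P1@[8:9]
i=10 'e': node 8→0 ·f
i=11 'a': node 0→9
i=12 'd': node 9→7 ·f  ** P2@[12:12]
i=13 'b': node 7→8  ** P1@[12:13]
i=14 'd': node 8→7 ·f  ** P2@[14:14]
i=15 'c': node 7→1 ·f
i=16 'a': node 1→2
i=17 'e': node 2→3
i=18 'a': node 3→4
i=19 'c': node 4→5
i=20 'e': node 5→6  ** P0@[15:20],P3@[18:20]
i=21 'c': node 6→1 ·f
i=22 'a': node 1→2
i=23 'e': node 2→3
i=24 'a': node 3→4
i=25 'c': node 4→5
i=26 'e': node 5→6  ** P0@[21:26],P3@[24:26]

All matches (sorted): [[0,2],[1,1],[2,2],[6,2],[7,2],[8,2],[9,1],[12,2],[13,1],[14,2],[20,0],[20,3],[26,0],[26,3]]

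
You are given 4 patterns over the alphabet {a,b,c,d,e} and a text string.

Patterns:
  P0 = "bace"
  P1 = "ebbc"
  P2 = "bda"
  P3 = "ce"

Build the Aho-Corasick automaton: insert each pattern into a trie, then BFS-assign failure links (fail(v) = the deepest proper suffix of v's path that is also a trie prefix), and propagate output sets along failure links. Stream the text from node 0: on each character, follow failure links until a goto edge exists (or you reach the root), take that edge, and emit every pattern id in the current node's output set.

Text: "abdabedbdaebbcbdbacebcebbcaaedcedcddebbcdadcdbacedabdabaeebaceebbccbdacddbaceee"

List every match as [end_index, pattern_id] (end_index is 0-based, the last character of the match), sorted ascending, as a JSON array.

Build:
Trie nodes:
  n0 'ε': b→1 c→11 e→5
  n1 'b': a→2 d→9
  n2 'ba': c→3
  n3 'bac': e→4
  n4 'bace': ·  ←P0
  n5 'e': b→6
  n6 'eb': b→7
  n7 'ebb': c→8
  n8 'ebbc': ·  ←P1
  n9 'bd': a→10
  n10 'bda': ·  ←P2
  n11 'c': e→12
  n12 'ce': ·  ←P3

Failure links (BFS by depth):
  fail(1) 'b': from fail(0)=0 chase 'b': 0 ⇒ 0;  out=∅∪out(0)=∅
  fail(5) 'e': from fail(0)=0 chase 'e': 0 ⇒ 0;  out=∅∪out(0)=∅
  fail(11) 'c': from fail(0)=0 chase 'c': 0 ⇒ 0;  out=∅∪out(0)=∅
  fail(2) 'ba': from fail(1)=0 chase 'a': 0 ⇒ 0;  out=∅∪out(0)=∅
  fail(6) 'eb': from fail(5)=0 chase 'b': 0 ⇒ 1;  out=∅∪out(1)=∅
  fail(9) 'bd': from fail(1)=0 chase 'd': 0 ⇒ 0;  out=∅∪out(0)=∅
  fail(12) 'ce': from fail(11)=0 chase 'e': 0 ⇒ 5;  out={3}∪out(5)={3}
  fail(3) 'bac': from fail(2)=0 chase 'c': 0 ⇒ 11;  out=∅∪out(11)=∅
  fail(7) 'ebb': from fail(6)=1 chase 'b': 1→0 ⇒ 1;  out=∅∪out(1)=∅
  fail(10) 'bda': from fail(9)=0 chase 'a': 0 ⇒ 0;  out={2}∪out(0)={2}
  fail(4) 'bace': from fail(3)=11 chase 'e': 11 ⇒ 12;  out={0}∪out(12)={0,3}
  fail(8) 'ebbc': from fail(7)=1 chase 'c': 1→0 ⇒ 11;  out={1}∪out(11)={1}

Text stream:
i=0 'a': node 0→0
i=1 'b': node 0→1
i=2 'd': node 1→9
i=3 'a': node 9→10  → match P2@[1:3]
i=4 'b': node 10→1 (via fail)
i=5 'e': node 1→5 (via fail)
i=6 'd': node 5→0 (via fail)
i=7 'b': node 0→1
i=8 'd': node 1→9
i=9 'a': node 9→10  → match P2@[7:9]
i=10 'e': node 10→5 (via fail)
i=11 'b': node 5→6
i=12 'b': node 6→7
i=13 'c': node 7→8  → match P1@[10:13]
i=14 'b': node 8→1 (via fail)
i=15 'd': node 1→9
i=16 'b': node 9→1 (via fail)
i=17 'a': node 1→2
i=18 'c': node 2→3
i=19 'e': node 3→4  → match P0@[16:19],P3@[18:19]
i=20 'b': node 4→6 (via fail)
i=21 'c': node 6→11 (via fail)
i=22 'e': node 11→12  → match P3@[21:22]
i=23 'b': node 12→6 (via fail)
i=24 'b': node 6→7
i=25 'c': node 7→8  → match P1@[22:25]
i=26 'a': node 8→0 (via fail)
i=27 'a': node 0→0
i=28 'e': node 0→5
i=29 'd': node 5→0 (via fail)
i=30 'c': node 0→11
i=31 'e': node 11→12  → match P3@[30:31]
i=32 'd': node 12→0 (via fail)
i=33 'c': node 0→11
i=34 'd': node 11→0 (via fail)
i=35 'd': node 0→0
i=36 'e': node 0→5
i=37 'b': node 5→6
i=38 'b': node 6→7
i=39 'c': node 7→8  → match P1@[36:39]
i=40 'd': node 8→0 (via fail)
i=41 'a': node 0→0
i=42 'd': node 0→0
i=43 'c': node 0→11
i=44 'd': node 11→0 (via fail)
i=45 'b': node 0→1
i=46 'a': node 1→2
i=47 'c': node 2→3
i=48 'e': node 3→4  → match P0@[45:48],P3@[47:48]
i=49 'd': node 4→0 (via fail)
i=50 'a': node 0→0
i=51 'b': node 0→1
i=52 'd': node 1→9
i=53 'a': node 9→10  → match P2@[51:53]
i=54 'b': node 10→1 (via fail)
i=55 'a': node 1→2
i=56 'e': node 2→5 (via fail)
i=57 'e': node 5→5 (via fail)
i=58 'b': node 5→6
i=59 'a': node 6→2 (via fail)
i=60 'c': node 2→3
i=61 'e': node 3→4  → match P0@[58:61],P3@[60:61]
i=62 'e': node 4→5 (via fail)
i=63 'b': node 5→6
i=64 'b': node 6→7
i=65 'c': node 7→8  → match P1@[62:65]
i=66 'c': node 8→11 (via fail)
i=67 'b': node 11→1 (via fail)
i=68 'd': node 1→9
i=69 'a': node 9→10  → match P2@[67:69]
i=70 'c': node 10→11 (via fail)
i=71 'd': node 11→0 (via fail)
i=72 'd': node 0→0
i=73 'b': node 0→1
i=74 'a': node 1→2
i=75 'c': node 2→3
i=76 'e': node 3→4  → match P0@[73:76],P3@[75:76]
i=77 'e': node 4→5 (via fail)
i=78 'e': node 5→5 (via fail)

Result: [[3,2],[9,2],[13,1],[19,0],[19,3],[22,3],[25,1],[31,3],[39,1],[48,0],[48,3],[53,2],[61,0],[61,3],[65,1],[69,2],[76,0],[76,3]]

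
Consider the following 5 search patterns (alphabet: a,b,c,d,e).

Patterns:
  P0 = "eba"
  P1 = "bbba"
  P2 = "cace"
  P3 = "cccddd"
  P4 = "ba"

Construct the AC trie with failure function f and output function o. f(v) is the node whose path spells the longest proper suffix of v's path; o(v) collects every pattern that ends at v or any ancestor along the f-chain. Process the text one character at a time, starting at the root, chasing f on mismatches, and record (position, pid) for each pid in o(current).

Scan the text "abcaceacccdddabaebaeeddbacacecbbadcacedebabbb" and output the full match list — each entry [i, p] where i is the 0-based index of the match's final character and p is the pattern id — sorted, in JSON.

Build:
Trie (insert patterns):
  0='ε' goto b→4 c→8 e→1
  1='e' goto b→2
  2='eb' goto a→3
  3='eba' goto ·  ←P0
  4='b' goto a→17 b→5
  5='bb' goto b→6
  6='bbb' goto a→7
  7='bbba' goto ·  ←P1
  8='c' goto a→9 c→12
  9='ca' goto c→10
  10='cac' goto e→11
  11='cace' goto ·  ←P2
  12='cc' goto c→13
  13='ccc' goto d→14
  14='cccd' goto d→15
  15='cccdd' goto d→16
  16='cccddd' goto ·  ←P3
  17='ba' goto ·  ←P4

Failure links (BFS by depth):
  n1('e'): parent n0 fail=0; on 'e' 0 → fail=0;  out ∅∪∅=∅
  n4('b'): parent n0 fail=0; on 'b' 0 → fail=0;  out ∅∪∅=∅
  n8('c'): parent n0 fail=0; on 'c' 0 → fail=0;  out ∅∪∅=∅
  n2('eb'): parent n1 fail=0; on 'b' 0 → fail=4;  out ∅∪∅=∅
  n5('bb'): parent n4 fail=0; on 'b' 0 → fail=4;  out ∅∪∅=∅
  n9('ca'): parent n8 fail=0; on 'a' 0 → fail=0;  out ∅∪∅=∅
  n12('cc'): parent n8 fail=0; on 'c' 0 → fail=8;  out ∅∪∅=∅
  n17('ba'): parent n4 fail=0; on 'a' 0 → fail=0;  out {4}∪∅={4}
  n3('eba'): parent n2 fail=4; on 'a' 4 → fail=17;  out {0}∪{4}={0,4}
  n6('bbb'): parent n5 fail=4; on 'b' 4 → fail=5;  out ∅∪∅=∅
  n10('cac'): parent n9 fail=0; on 'c' 0 → fail=8;  out ∅∪∅=∅
  n13('ccc'): parent n12 fail=8; on 'c' 8 → fail=12;  out ∅∪∅=∅
  n7('bbba'): parent n6 fail=5; on 'a' 5→4 → fail=17;  out {1}∪{4}={1,4}
  n11('cace'): parent n10 fail=8; on 'e' 8→0 → fail=1;  out {2}∪∅={2}
  n14('cccd'): parent n13 fail=12; on 'd' 12→8→0 → fail=0;  out ∅∪∅=∅
  n15('cccdd'): parent n14 fail=0; on 'd' 0 → fail=0;  out ∅∪∅=∅
  n16('cccddd'): parent n15 fail=0; on 'd' 0 → fail=0;  out {3}∪∅={3}

Scan:
[0] read 'a'  n0⇒n0
[1] read 'b'  n0⇒n4
[2] read 'c'  n4⇒n8 ·f
[3] read 'a'  n8⇒n9
[4] read 'c'  n9⇒n10
[5] read 'e'  n10⇒n11  ** P2@[2:5]
[6] read 'a'  n11⇒n0 ·f
[7] read 'c'  n0⇒n8
[8] read 'c'  n8⇒n12
[9] read 'c'  n12⇒n13
[10] read 'd'  n13⇒n14
[11] read 'd'  n14⇒n15
[12] read 'd'  n15⇒n16  ** P3@[7:12]
[13] read 'a'  n16⇒n0 ·f
[14] read 'b'  n0⇒n4
[15] read 'a'  n4⇒n17  ** P4@[14:15]
[16] read 'e'  n17⇒n1 ·f
[17] read 'b'  n1⇒n2
[18] read 'a'  n2⇒n3  ** P0@[16:18],P4@[17:18]
[19] read 'e'  n3⇒n1 ·f
[20] read 'e'  n1⇒n1 ·f
[21] read 'd'  n1⇒n0 ·f
[22] read 'd'  n0⇒n0
[23] read 'b'  n0⇒n4
[24] read 'a'  n4⇒n17  ** P4@[23:24]
[25] read 'c'  n17⇒n8 ·f
[26] read 'a'  n8⇒n9
[27] read 'c'  n9⇒n10
[28] read 'e'  n10⇒n11  ** P2@[25:28]
[29] read 'c'  n11⇒n8 ·f
[30] read 'b'  n8⇒n4 ·f
[31] read 'b'  n4⇒n5
[32] read 'a'  n5⇒n17 ·f  ** P4@[31:32]
[33] read 'd'  n17⇒n0 ·f
[34] read 'c'  n0⇒n8
[35] read 'a'  n8⇒n9
[36] read 'c'  n9⇒n10
[37] read 'e'  n10⇒n11  ** P2@[34:37]
[38] read 'd'  n11⇒n0 ·f
[39] read 'e'  n0⇒n1
[40] read 'b'  n1⇒n2
[41] read 'a'  n2⇒n3  ** P0@[39:41],P4@[40:41]
[42] read 'b'  n3⇒n4 ·f
[43] read 'b'  n4⇒n5
[44] read 'b'  n5⇒n6

Result: [[5,2],[12,3],[15,4],[18,0],[18,4],[24,4],[28,2],[32,4],[37,2],[41,0],[41,4]]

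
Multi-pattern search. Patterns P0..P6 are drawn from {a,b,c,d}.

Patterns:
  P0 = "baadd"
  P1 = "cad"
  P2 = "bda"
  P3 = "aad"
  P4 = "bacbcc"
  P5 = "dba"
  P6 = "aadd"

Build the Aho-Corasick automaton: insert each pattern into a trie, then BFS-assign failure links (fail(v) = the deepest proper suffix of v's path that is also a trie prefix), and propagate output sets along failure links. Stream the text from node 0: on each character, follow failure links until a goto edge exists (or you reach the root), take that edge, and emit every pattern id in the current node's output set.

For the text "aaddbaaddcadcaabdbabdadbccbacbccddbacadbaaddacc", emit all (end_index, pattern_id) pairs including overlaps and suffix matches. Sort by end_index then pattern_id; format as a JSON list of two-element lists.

Build:
Trie nodes:
  0='ε' goto a→11 b→1 c→6 d→18
  1='b' goto a→2 d→9
  2='ba' goto a→3 c→14
  3='baa' goto d→4
  4='baad' goto d→5
  5='baadd' goto ·  ←P0
  6='c' goto a→7
  7='ca' goto d→8
  8='cad' goto ·  ←P1
  9='bd' goto a→10
  10='bda' goto ·  ←P2
  11='a' goto a→12
  12='aa' goto d→13
  13='aad' goto d→21  ←P3
  14='bac' goto b→15
  15='bacb' goto c→16
  16='bacbc' goto c→17
  17='bacbcc' goto ·  ←P4
  18='d' goto b→19
  19='db' goto a→20
  20='dba' goto ·  ←P5
  21='aadd' goto ·  ←P6

Failure links (BFS by depth):
  fail(1) 'b': from fail(0)=0 chase 'b': 0 ⇒ 0;  out=∅∪out(0)=∅
  fail(6) 'c': from fail(0)=0 chase 'c': 0 ⇒ 0;  out=∅∪out(0)=∅
  fail(11) 'a': from fail(0)=0 chase 'a': 0 ⇒ 0;  out=∅∪out(0)=∅
  fail(18) 'd': from fail(0)=0 chase 'd': 0 ⇒ 0;  out=∅∪out(0)=∅
  fail(2) 'ba': from fail(1)=0 chase 'a': 0 ⇒ 11;  out=∅∪out(11)=∅
  fail(7) 'ca': from fail(6)=0 chase 'a': 0 ⇒ 11;  out=∅∪out(11)=∅
  fail(9) 'bd': from fail(1)=0 chase 'd': 0 ⇒ 18;  out=∅∪out(18)=∅
  fail(12) 'aa': from fail(11)=0 chase 'a': 0 ⇒ 11;  out=∅∪out(11)=∅
  fail(19) 'db': from fail(18)=0 chase 'b': 0 ⇒ 1;  out=∅∪out(1)=∅
  fail(3) 'baa': from fail(2)=11 chase 'a': 11 ⇒ 12;  out=∅∪out(12)=∅
  fail(8) 'cad': from fail(7)=11 chase 'd': 11→0 ⇒ 18;  out={1}∪out(18)={1}
  fail(10) 'bda': from fail(9)=18 chase 'a': 18→0 ⇒ 11;  out={2}∪out(11)={2}
  fail(13) 'aad': from fail(12)=11 chase 'd': 11→0 ⇒ 18;  out={3}∪out(18)={3}
  fail(14) 'bac': from fail(2)=11 chase 'c': 11→0 ⇒ 6;  out=∅∪out(6)=∅
  fail(20) 'dba': from fail(19)=1 chase 'a': 1 ⇒ 2;  out={5}∪out(2)={5}
  fail(4) 'baad': from fail(3)=12 chase 'd': 12 ⇒ 13;  out=∅∪out(13)={3}
  fail(15) 'bacb': from fail(14)=6 chase 'b': 6→0 ⇒ 1;  out=∅∪out(1)=∅
  fail(21) 'aadd': from fail(13)=18 chase 'd': 18→0 ⇒ 18;  out={6}∪out(18)={6}
  fail(5) 'baadd': from fail(4)=13 chase 'd': 13 ⇒ 21;  out={0}∪out(21)={0,6}
  fail(16) 'bacbc': from fail(15)=1 chase 'c': 1→0 ⇒ 6;  out=∅∪out(6)=∅
  fail(17) 'bacbcc': from fail(16)=6 chase 'c': 6→0 ⇒ 6;  out={4}∪out(6)={4}

Scan:
pos 0 'a': at 11
pos 1 'a': at 12
pos 2 'd': at 13  ** P3@[0:2]
pos 3 'd': at 21  ** P6@[0:3]
pos 4 'b': at 19 (fail-walked)
pos 5 'a': at 20  ** P5@[3:5]
pos 6 'a': at 3 (fail-walked)
pos 7 'd': at 4  ** P3@[5:7]
pos 8 'd': at 5  ** P0@[4:8],P6@[5:8]
pos 9 'c': at 6 (fail-walked)
pos 10 'a': at 7
pos 11 'd': at 8  ** P1@[9:11]
pos 12 'c': at 6 (fail-walked)
pos 13 'a': at 7
pos 14 'a': at 12 (fail-walked)
pos 15 'b': at 1 (fail-walked)
pos 16 'd': at 9
pos 17 'b': at 19 (fail-walked)
pos 18 'a': at 20  ** P5@[16:18]
pos 19 'b': at 1 (fail-walked)
pos 20 'd': at 9
pos 21 'a': at 10  ** P2@[19:21]
pos 22 'd': at 18 (fail-walked)
pos 23 'b': at 19
pos 24 'c': at 6 (fail-walked)
pos 25 'c': at 6 (fail-walked)
pos 26 'b': at 1 (fail-walked)
pos 27 'a': at 2
pos 28 'c': at 14
pos 29 'b': at 15
pos 30 'c': at 16
pos 31 'c': at 17  ** P4@[26:31]
pos 32 'd': at 18 (fail-walked)
pos 33 'd': at 18 (fail-walked)
pos 34 'b': at 19
pos 35 'a': at 20  ** P5@[33:35]
pos 36 'c': at 14 (fail-walked)
pos 37 'a': at 7 (fail-walked)
pos 38 'd': at 8  ** P1@[36:38]
pos 39 'b': at 19 (fail-walked)
pos 40 'a': at 20  ** P5@[38:40]
pos 41 'a': at 3 (fail-walked)
pos 42 'd': at 4  ** P3@[40:42]
pos 43 'd': at 5  ** P0@[39:43],P6@[40:43]
pos 44 'a': at 11 (fail-walked)
pos 45 'c': at 6 (fail-walked)
pos 46 'c': at 6 (fail-walked)

Result: [[2,3],[3,6],[5,5],[7,3],[8,0],[8,6],[11,1],[18,5],[21,2],[31,4],[35,5],[38,1],[40,5],[42,3],[43,0],[43,6]]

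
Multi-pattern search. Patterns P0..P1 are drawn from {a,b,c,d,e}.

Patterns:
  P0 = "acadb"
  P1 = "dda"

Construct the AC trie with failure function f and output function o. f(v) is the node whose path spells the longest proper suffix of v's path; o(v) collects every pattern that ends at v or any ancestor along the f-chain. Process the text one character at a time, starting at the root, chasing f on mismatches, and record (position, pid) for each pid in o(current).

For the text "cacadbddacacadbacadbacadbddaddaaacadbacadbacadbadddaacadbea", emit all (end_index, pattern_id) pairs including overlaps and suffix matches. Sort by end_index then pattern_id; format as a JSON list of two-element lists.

Build automaton:
Trie (insert patterns):
  0='ε' goto a→1 d→6
  1='a' goto c→2
  2='ac' goto a→3
  3='aca' goto d→4
  4='acad' goto b→5
  5='acadb' goto ·  ←P0
  6='d' goto d→7
  7='dd' goto a→8
  8='dda' goto ·  ←P1

Failure links (BFS by depth):
  fail(1) 'a': from fail(0)=0 chase 'a': 0 ⇒ 0;  out=∅∪out(0)=∅
  fail(6) 'd': from fail(0)=0 chase 'd': 0 ⇒ 0;  out=∅∪out(0)=∅
  fail(2) 'ac': from fail(1)=0 chase 'c': 0 ⇒ 0;  out=∅∪out(0)=∅
  fail(7) 'dd': from fail(6)=0 chase 'd': 0 ⇒ 6;  out=∅∪out(6)=∅
  fail(3) 'aca': from fail(2)=0 chase 'a': 0 ⇒ 1;  out=∅∪out(1)=∅
  fail(8) 'dda': from fail(7)=6 chase 'a': 6→0 ⇒ 1;  out={1}∪out(1)={1}
  fail(4) 'acad': from fail(3)=1 chase 'd': 1→0 ⇒ 6;  out=∅∪out(6)=∅
  fail(5) 'acadb': from fail(4)=6 chase 'b': 6→0 ⇒ 0;  out={0}∪out(0)={0}

Scan:
pos 0 'c': at 0
pos 1 'a': at 1
pos 2 'c': at 2
pos 3 'a': at 3
pos 4 'd': at 4
pos 5 'b': at 5  ** P0@[1:5]
pos 6 'd': at 6 (via fail)
pos 7 'd': at 7
pos 8 'a': at 8  ** P1@[6:8]
pos 9 'c': at 2 (via fail)
pos 10 'a': at 3
pos 11 'c': at 2 (via fail)
pos 12 'a': at 3
pos 13 'd': at 4
pos 14 'b': at 5  ** P0@[10:14]
pos 15 'a': at 1 (via fail)
pos 16 'c': at 2
pos 17 'a': at 3
pos 18 'd': at 4
pos 19 'b': at 5  ** P0@[15:19]
pos 20 'a': at 1 (via fail)
pos 21 'c': at 2
pos 22 'a': at 3
pos 23 'd': at 4
pos 24 'b': at 5  ** P0@[20:24]
pos 25 'd': at 6 (via fail)
pos 26 'd': at 7
pos 27 'a': at 8  ** P1@[25:27]
pos 28 'd': at 6 (via fail)
pos 29 'd': at 7
pos 30 'a': at 8  ** P1@[28:30]
pos 31 'a': at 1 (via fail)
pos 32 'a': at 1 (via fail)
pos 33 'c': at 2
pos 34 'a': at 3
pos 35 'd': at 4
pos 36 'b': at 5  ** P0@[32:36]
pos 37 'a': at 1 (via fail)
pos 38 'c': at 2
pos 39 'a': at 3
pos 40 'd': at 4
pos 41 'b': at 5  ** P0@[37:41]
pos 42 'a': at 1 (via fail)
pos 43 'c': at 2
pos 44 'a': at 3
pos 45 'd': at 4
pos 46 'b': at 5  ** P0@[42:46]
pos 47 'a': at 1 (via fail)
pos 48 'd': at 6 (via fail)
pos 49 'd': at 7
pos 50 'd': at 7 (via fail)
pos 51 'a': at 8  ** P1@[49:51]
pos 52 'a': at 1 (via fail)
pos 53 'c': at 2
pos 54 'a': at 3
pos 55 'd': at 4
pos 56 'b': at 5  ** P0@[52:56]
pos 57 'e': at 0 (via fail)
pos 58 'a': at 1

Result: [[5,0],[8,1],[14,0],[19,0],[24,0],[27,1],[30,1],[36,0],[41,0],[46,0],[51,1],[56,0]]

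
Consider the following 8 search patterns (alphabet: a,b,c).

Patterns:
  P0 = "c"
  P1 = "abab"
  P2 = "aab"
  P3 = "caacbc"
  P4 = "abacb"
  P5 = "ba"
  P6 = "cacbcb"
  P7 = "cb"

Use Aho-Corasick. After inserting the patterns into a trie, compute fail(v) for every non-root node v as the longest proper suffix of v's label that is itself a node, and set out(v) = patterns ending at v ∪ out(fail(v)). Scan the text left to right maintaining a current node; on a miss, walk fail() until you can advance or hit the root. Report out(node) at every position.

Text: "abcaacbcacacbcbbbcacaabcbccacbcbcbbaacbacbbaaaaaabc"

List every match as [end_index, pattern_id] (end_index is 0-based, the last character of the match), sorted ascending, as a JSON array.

Build:
Trie (insert patterns):
  n0 'ε': a→2 b→15 c→1
  n1 'c': a→8 b→21  [P0 ends]
  n2 'a': a→6 b→3
  n3 'ab': a→4
  n4 'aba': b→5 c→13
  n5 'abab': ·  [P1 ends]
  n6 'aa': b→7
  n7 'aab': ·  [P2 ends]
  n8 'ca': a→9 c→17
  n9 'caa': c→10
  n10 'caac': b→11
  n11 'caacb': c→12
  n12 'caacbc': ·  [P3 ends]
  n13 'abac': b→14
  n14 'abacb': ·  [P4 ends]
  n15 'b': a→16
  n16 'ba': ·  [P5 ends]
  n17 'cac': b→18
  n18 'cacb': c→19
  n19 'cacbc': b→20
  n20 'cacbcb': ·  [P6 ends]
  n21 'cb': ·  [P7 ends]

Failure links (BFS by depth):
  n1('c'): parent n0 fail=0; on 'c' 0 → fail=0;  out {0}∪∅={0}
  n2('a'): parent n0 fail=0; on 'a' 0 → fail=0;  out ∅∪∅=∅
  n15('b'): parent n0 fail=0; on 'b' 0 → fail=0;  out ∅∪∅=∅
  n3('ab'): parent n2 fail=0; on 'b' 0 → fail=15;  out ∅∪∅=∅
  n6('aa'): parent n2 fail=0; on 'a' 0 → fail=2;  out ∅∪∅=∅
  n8('ca'): parent n1 fail=0; on 'a' 0 → fail=2;  out ∅∪∅=∅
  n16('ba'): parent n15 fail=0; on 'a' 0 → fail=2;  out {5}∪∅={5}
  n21('cb'): parent n1 fail=0; on 'b' 0 → fail=15;  out {7}∪∅={7}
  n4('aba'): parent n3 fail=15; on 'a' 15 → fail=16;  out ∅∪{5}={5}
  n7('aab'): parent n6 fail=2; on 'b' 2 → fail=3;  out {2}∪∅={2}
  n9('caa'): parent n8 fail=2; on 'a' 2 → fail=6;  out ∅∪∅=∅
  n17('cac'): parent n8 fail=2; on 'c' 2→0 → fail=1;  out ∅∪{0}={0}
  n5('abab'): parent n4 fail=16; on 'b' 16→2 → fail=3;  out {1}∪∅={1}
  n10('caac'): parent n9 fail=6; on 'c' 6→2→0 → fail=1;  out ∅∪{0}={0}
  n13('abac'): parent n4 fail=16; on 'c' 16→2→0 → fail=1;  out ∅∪{0}={0}
  n18('cacb'): parent n17 fail=1; on 'b' 1 → fail=21;  out ∅∪{7}={7}
  n11('caacb'): parent n10 fail=1; on 'b' 1 → fail=21;  out ∅∪{7}={7}
  n14('abacb'): parent n13 fail=1; on 'b' 1 → fail=21;  out {4}∪{7}={4,7}
  n19('cacbc'): parent n18 fail=21; on 'c' 21→15→0 → fail=1;  out ∅∪{0}={0}
  n12('caacbc'): parent n11 fail=21; on 'c' 21→15→0 → fail=1;  out {3}∪{0}={0,3}
  n20('cacbcb'): parent n19 fail=1; on 'b' 1 → fail=21;  out {6}∪{7}={6,7}

Run:
pos 0 'a': at 2
pos 1 'b': at 3
pos 2 'c': at 1 ·f  ** P0@[2:2]
pos 3 'a': at 8
pos 4 'a': at 9
pos 5 'c': at 10  ** P0@[5:5]
pos 6 'b': at 11  ** P7@[5:6]
pos 7 'c': at 12  ** P0@[7:7],P3@[2:7]
pos 8 'a': at 8 ·f
pos 9 'c': at 17  ** P0@[9:9]
pos 10 'a': at 8 ·f
pos 11 'c': at 17  ** P0@[11:11]
pos 12 'b': at 18  ** P7@[11:12]
pos 13 'c': at 19  ** P0@[13:13]
pos 14 'b': at 20  ** P6@[9:14],P7@[13:14]
pos 15 'b': at 15 ·f
pos 16 'b': at 15 ·f
pos 17 'c': at 1 ·f  ** P0@[17:17]
pos 18 'a': at 8
pos 19 'c': at 17  ** P0@[19:19]
pos 20 'a': at 8 ·f
pos 21 'a': at 9
pos 22 'b': at 7 ·f  ** P2@[20:22]
pos 23 'c': at 1 ·f  ** P0@[23:23]
pos 24 'b': at 21  ** P7@[23:24]
pos 25 'c': at 1 ·f  ** P0@[25:25]
pos 26 'c': at 1 ·f  ** P0@[26:26]
pos 27 'a': at 8
pos 28 'c': at 17  ** P0@[28:28]
pos 29 'b': at 18  ** P7@[28:29]
pos 30 'c': at 19  ** P0@[30:30]
pos 31 'b': at 20  ** P6@[26:31],P7@[30:31]
pos 32 'c': at 1 ·f  ** P0@[32:32]
pos 33 'b': at 21  ** P7@[32:33]
pos 34 'b': at 15 ·f
pos 35 'a': at 16  ** P5@[34:35]
pos 36 'a': at 6 ·f
pos 37 'c': at 1 ·f  ** P0@[37:37]
pos 38 'b': at 21  ** P7@[37:38]
pos 39 'a': at 16 ·f  ** P5@[38:39]
pos 40 'c': at 1 ·f  ** P0@[40:40]
pos 41 'b': at 21  ** P7@[40:41]
pos 42 'b': at 15 ·f
pos 43 'a': at 16  ** P5@[42:43]
pos 44 'a': at 6 ·f
pos 45 'a': at 6 ·f
pos 46 'a': at 6 ·f
pos 47 'a': at 6 ·f
pos 48 'a': at 6 ·f
pos 49 'b': at 7  ** P2@[47:49]
pos 50 'c': at 1 ·f  ** P0@[50:50]

Matches: [[2,0],[5,0],[6,7],[7,0],[7,3],[9,0],[11,0],[12,7],[13,0],[14,6],[14,7],[17,0],[19,0],[22,2],[23,0],[24,7],[25,0],[26,0],[28,0],[29,7],[30,0],[31,6],[31,7],[32,0],[33,7],[35,5],[37,0],[38,7],[39,5],[40,0],[41,7],[43,5],[49,2],[50,0]]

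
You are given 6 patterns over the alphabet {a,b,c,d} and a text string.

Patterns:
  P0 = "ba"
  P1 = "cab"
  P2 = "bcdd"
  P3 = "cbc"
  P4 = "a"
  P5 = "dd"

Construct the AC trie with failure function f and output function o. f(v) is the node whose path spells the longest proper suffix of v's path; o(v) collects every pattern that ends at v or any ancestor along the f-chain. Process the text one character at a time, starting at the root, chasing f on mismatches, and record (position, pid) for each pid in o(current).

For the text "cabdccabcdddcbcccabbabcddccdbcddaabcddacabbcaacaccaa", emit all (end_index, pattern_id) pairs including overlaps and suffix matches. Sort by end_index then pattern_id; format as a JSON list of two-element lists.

Build:
Trie nodes:
  0='ε' goto a→11 b→1 c→3 d→12
  1='b' goto a→2 c→6
  2='ba' goto ·  [P0 ends]
  3='c' goto a→4 b→9
  4='ca' goto b→5
  5='cab' goto ·  [P1 ends]
  6='bc' goto d→7
  7='bcd' goto d→8
  8='bcdd' goto ·  [P2 ends]
  9='cb' goto c→10
  10='cbc' goto ·  [P3 ends]
  11='a' goto ·  [P4 ends]
  12='d' goto d→13
  13='dd' goto ·  [P5 ends]

Failure links (BFS by depth):
  fail(1) 'b': from fail(0)=0 chase 'b': 0 ⇒ 0;  out=∅∪out(0)=∅
  fail(3) 'c': from fail(0)=0 chase 'c': 0 ⇒ 0;  out=∅∪out(0)=∅
  fail(11) 'a': from fail(0)=0 chase 'a': 0 ⇒ 0;  out={4}∪out(0)={4}
  fail(12) 'd': from fail(0)=0 chase 'd': 0 ⇒ 0;  out=∅∪out(0)=∅
  fail(2) 'ba': from fail(1)=0 chase 'a': 0 ⇒ 11;  out={0}∪out(11)={0,4}
  fail(4) 'ca': from fail(3)=0 chase 'a': 0 ⇒ 11;  out=∅∪out(11)={4}
  fail(6) 'bc': from fail(1)=0 chase 'c': 0 ⇒ 3;  out=∅∪out(3)=∅
  fail(9) 'cb': from fail(3)=0 chase 'b': 0 ⇒ 1;  out=∅∪out(1)=∅
  fail(13) 'dd': from fail(12)=0 chase 'd': 0 ⇒ 12;  out={5}∪out(12)={5}
  fail(5) 'cab': from fail(4)=11 chase 'b': 11→0 ⇒ 1;  out={1}∪out(1)={1}
  fail(7) 'bcd': from fail(6)=3 chase 'd': 3→0 ⇒ 12;  out=∅∪out(12)=∅
  fail(10) 'cbc': from fail(9)=1 chase 'c': 1 ⇒ 6;  out={3}∪out(6)={3}
  fail(8) 'bcdd': from fail(7)=12 chase 'd': 12 ⇒ 13;  out={2}∪out(13)={2,5}

Scan:
i=0 'c': node 0→3
i=1 'a': node 3→4  ** P4@[1:1]
i=2 'b': node 4→5  ** P1@[0:2]
i=3 'd': node 5→12 (fail-walked)
i=4 'c': node 12→3 (fail-walked)
i=5 'c': node 3→3 (fail-walked)
i=6 'a': node 3→4  ** P4@[6:6]
i=7 'b': node 4→5  ** P1@[5:7]
i=8 'c': node 5→6 (fail-walked)
i=9 'd': node 6→7
i=10 'd': node 7→8  ** P2@[7:10],P5@[9:10]
i=11 'd': node 8→13 (fail-walked)  ** P5@[10:11]
i=12 'c': node 13→3 (fail-walked)
i=13 'b': node 3→9
i=14 'c': node 9→10  ** P3@[12:14]
i=15 'c': node 10→3 (fail-walked)
i=16 'c': node 3→3 (fail-walked)
i=17 'a': node 3→4  ** P4@[17:17]
i=18 'b': node 4→5  ** P1@[16:18]
i=19 'b': node 5→1 (fail-walked)
i=20 'a': node 1→2  ** P0@[19:20],P4@[20:20]
i=21 'b': node 2→1 (fail-walked)
i=22 'c': node 1→6
i=23 'd': node 6→7
i=24 'd': node 7→8  ** P2@[21:24],P5@[23:24]
i=25 'c': node 8→3 (fail-walked)
i=26 'c': node 3→3 (fail-walked)
i=27 'd': node 3→12 (fail-walked)
i=28 'b': node 12→1 (fail-walked)
i=29 'c': node 1→6
i=30 'd': node 6→7
i=31 'd': node 7→8  ** P2@[28:31],P5@[30:31]
i=32 'a': node 8→11 (fail-walked)  ** P4@[32:32]
i=33 'a': node 11→11 (fail-walked)  ** P4@[33:33]
i=34 'b': node 11→1 (fail-walked)
i=35 'c': node 1→6
i=36 'd': node 6→7
i=37 'd': node 7→8  ** P2@[34:37],P5@[36:37]
i=38 'a': node 8→11 (fail-walked)  ** P4@[38:38]
i=39 'c': node 11→3 (fail-walked)
i=40 'a': node 3→4  ** P4@[40:40]
i=41 'b': node 4→5  ** P1@[39:41]
i=42 'b': node 5→1 (fail-walked)
i=43 'c': node 1→6
i=44 'a': node 6→4 (fail-walked)  ** P4@[44:44]
i=45 'a': node 4→11 (fail-walked)  ** P4@[45:45]
i=46 'c': node 11→3 (fail-walked)
i=47 'a': node 3→4  ** P4@[47:47]
i=48 'c': node 4→3 (fail-walked)
i=49 'c': node 3→3 (fail-walked)
i=50 'a': node 3→4  ** P4@[50:50]
i=51 'a': node 4→11 (fail-walked)  ** P4@[51:51]

Matches: [[1,4],[2,1],[6,4],[7,1],[10,2],[10,5],[11,5],[14,3],[17,4],[18,1],[20,0],[20,4],[24,2],[24,5],[31,2],[31,5],[32,4],[33,4],[37,2],[37,5],[38,4],[40,4],[41,1],[44,4],[45,4],[47,4],[50,4],[51,4]]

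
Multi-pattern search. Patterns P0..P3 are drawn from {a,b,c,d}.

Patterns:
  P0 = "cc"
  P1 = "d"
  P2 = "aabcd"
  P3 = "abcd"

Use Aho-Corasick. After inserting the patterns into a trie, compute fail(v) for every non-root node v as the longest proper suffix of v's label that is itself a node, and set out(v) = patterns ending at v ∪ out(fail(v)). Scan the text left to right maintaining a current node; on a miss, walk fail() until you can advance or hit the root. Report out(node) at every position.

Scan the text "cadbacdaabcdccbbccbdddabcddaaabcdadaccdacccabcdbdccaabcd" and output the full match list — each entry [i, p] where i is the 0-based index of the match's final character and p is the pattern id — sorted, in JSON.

Build:
Trie nodes:
  n0 'ε': a→4 c→1 d→3
  n1 'c': c→2
  n2 'cc': ·  [P0 ends]
  n3 'd': ·  [P1 ends]
  n4 'a': a→5 b→9
  n5 'aa': b→6
  n6 'aab': c→7
  n7 'aabc': d→8
  n8 'aabcd': ·  [P2 ends]
  n9 'ab': c→10
  n10 'abc': d→11
  n11 'abcd': ·  [P3 ends]

Failure links (BFS by depth):
  n1('c'): parent n0 fail=0; on 'c' 0 → fail=0;  out ∅∪∅=∅
  n3('d'): parent n0 fail=0; on 'd' 0 → fail=0;  out {1}∪∅={1}
  n4('a'): parent n0 fail=0; on 'a' 0 → fail=0;  out ∅∪∅=∅
  n2('cc'): parent n1 fail=0; on 'c' 0 → fail=1;  out {0}∪∅={0}
  n5('aa'): parent n4 fail=0; on 'a' 0 → fail=4;  out ∅∪∅=∅
  n9('ab'): parent n4 fail=0; on 'b' 0 → fail=0;  out ∅∪∅=∅
  n6('aab'): parent n5 fail=4; on 'b' 4 → fail=9;  out ∅∪∅=∅
  n10('abc'): parent n9 fail=0; on 'c' 0 → fail=1;  out ∅∪∅=∅
  n7('aabc'): parent n6 fail=9; on 'c' 9 → fail=10;  out ∅∪∅=∅
  n11('abcd'): parent n10 fail=1; on 'd' 1→0 → fail=3;  out {3}∪{1}={1,3}
  n8('aabcd'): parent n7 fail=10; on 'd' 10 → fail=11;  out {2}∪{1,3}={1,2,3}

Run:
[0] read 'c'  n0⇒n1
[1] read 'a'  n1⇒n4 (via fail)
[2] read 'd'  n4⇒n3 (via fail)  → match P1@[2:2]
[3] read 'b'  n3⇒n0 (via fail)
[4] read 'a'  n0⇒n4
[5] read 'c'  n4⇒n1 (via fail)
[6] read 'd'  n1⇒n3 (via fail)  → match P1@[6:6]
[7] read 'a'  n3⇒n4 (via fail)
[8] read 'a'  n4⇒n5
[9] read 'b'  n5⇒n6
[10] read 'c'  n6⇒n7
[11] read 'd'  n7⇒n8  → match P1@[11:11],P2@[7:11],P3@[8:11]
[12] read 'c'  n8⇒n1 (via fail)
[13] read 'c'  n1⇒n2  → match P0@[12:13]
[14] read 'b'  n2⇒n0 (via fail)
[15] read 'b'  n0⇒n0
[16] read 'c'  n0⇒n1
[17] read 'c'  n1⇒n2  → match P0@[16:17]
[18] read 'b'  n2⇒n0 (via fail)
[19] read 'd'  n0⇒n3  → match P1@[19:19]
[20] read 'd'  n3⇒n3 (via fail)  → match P1@[20:20]
[21] read 'd'  n3⇒n3 (via fail)  → match P1@[21:21]
[22] read 'a'  n3⇒n4 (via fail)
[23] read 'b'  n4⇒n9
[24] read 'c'  n9⇒n10
[25] read 'd'  n10⇒n11  → match P1@[25:25],P3@[22:25]
[26] read 'd'  n11⇒n3 (via fail)  → match P1@[26:26]
[27] read 'a'  n3⇒n4 (via fail)
[28] read 'a'  n4⇒n5
[29] read 'a'  n5⇒n5 (via fail)
[30] read 'b'  n5⇒n6
[31] read 'c'  n6⇒n7
[32] read 'd'  n7⇒n8  → match P1@[32:32],P2@[28:32],P3@[29:32]
[33] read 'a'  n8⇒n4 (via fail)
[34] read 'd'  n4⇒n3 (via fail)  → match P1@[34:34]
[35] read 'a'  n3⇒n4 (via fail)
[36] read 'c'  n4⇒n1 (via fail)
[37] read 'c'  n1⇒n2  → match P0@[36:37]
[38] read 'd'  n2⇒n3 (via fail)  → match P1@[38:38]
[39] read 'a'  n3⇒n4 (via fail)
[40] read 'c'  n4⇒n1 (via fail)
[41] read 'c'  n1⇒n2  → match P0@[40:41]
[42] read 'c'  n2⇒n2 (via fail)  → match P0@[41:42]
[43] read 'a'  n2⇒n4 (via fail)
[44] read 'b'  n4⇒n9
[45] read 'c'  n9⇒n10
[46] read 'd'  n10⇒n11  → match P1@[46:46],P3@[43:46]
[47] read 'b'  n11⇒n0 (via fail)
[48] read 'd'  n0⇒n3  → match P1@[48:48]
[49] read 'c'  n3⇒n1 (via fail)
[50] read 'c'  n1⇒n2  → match P0@[49:50]
[51] read 'a'  n2⇒n4 (via fail)
[52] read 'a'  n4⇒n5
[53] read 'b'  n5⇒n6
[54] read 'c'  n6⇒n7
[55] read 'd'  n7⇒n8  → match P1@[55:55],P2@[51:55],P3@[52:55]

Result: [[2,1],[6,1],[11,1],[11,2],[11,3],[13,0],[17,0],[19,1],[20,1],[21,1],[25,1],[25,3],[26,1],[32,1],[32,2],[32,3],[34,1],[37,0],[38,1],[41,0],[42,0],[46,1],[46,3],[48,1],[50,0],[55,1],[55,2],[55,3]]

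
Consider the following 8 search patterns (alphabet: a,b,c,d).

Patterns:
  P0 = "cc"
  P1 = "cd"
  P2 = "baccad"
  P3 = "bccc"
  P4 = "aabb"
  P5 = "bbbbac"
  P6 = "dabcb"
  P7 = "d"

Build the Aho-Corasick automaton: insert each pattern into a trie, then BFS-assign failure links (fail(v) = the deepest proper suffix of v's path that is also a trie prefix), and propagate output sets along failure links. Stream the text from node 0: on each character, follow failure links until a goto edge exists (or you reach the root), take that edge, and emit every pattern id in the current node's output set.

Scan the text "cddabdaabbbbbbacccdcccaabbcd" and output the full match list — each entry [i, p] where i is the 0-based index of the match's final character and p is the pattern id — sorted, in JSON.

Construct AC machine:
Trie (insert patterns):
  n0 'ε': a→13 b→4 c→1 d→22
  n1 'c': c→2 d→3
  n2 'cc': ·  ←P0
  n3 'cd': ·  ←P1
  n4 'b': a→5 b→17 c→10
  n5 'ba': c→6
  n6 'bac': c→7
  n7 'bacc': a→8
  n8 'bacca': d→9
  n9 'baccad': ·  ←P2
  n10 'bc': c→11
  n11 'bcc': c→12
  n12 'bccc': ·  ←P3
  n13 'a': a→14
  n14 'aa': b→15
  n15 'aab': b→16
  n16 'aabb': ·  ←P4
  n17 'bb': b→18
  n18 'bbb': b→19
  n19 'bbbb': a→20
  n20 'bbbba': c→21
  n21 'bbbbac': ·  ←P5
  n22 'd': a→23  ←P7
  n23 'da': b→24
  n24 'dab': c→25
  n25 'dabc': b→26
  n26 'dabcb': ·  ←P6

BFS fail/out derivation:
  n1('c'): parent n0 fail=0; on 'c' 0 → fail=0;  out ∅∪∅=∅
  n4('b'): parent n0 fail=0; on 'b' 0 → fail=0;  out ∅∪∅=∅
  n13('a'): parent n0 fail=0; on 'a' 0 → fail=0;  out ∅∪∅=∅
  n22('d'): parent n0 fail=0; on 'd' 0 → fail=0;  out {7}∪∅={7}
  n2('cc'): parent n1 fail=0; on 'c' 0 → fail=1;  out {0}∪∅={0}
  n3('cd'): parent n1 fail=0; on 'd' 0 → fail=22;  out {1}∪{7}={1,7}
  n5('ba'): parent n4 fail=0; on 'a' 0 → fail=13;  out ∅∪∅=∅
  n10('bc'): parent n4 fail=0; on 'c' 0 → fail=1;  out ∅∪∅=∅
  n14('aa'): parent n13 fail=0; on 'a' 0 → fail=13;  out ∅∪∅=∅
  n17('bb'): parent n4 fail=0; on 'b' 0 → fail=4;  out ∅∪∅=∅
  n23('da'): parent n22 fail=0; on 'a' 0 → fail=13;  out ∅∪∅=∅
  n6('bac'): parent n5 fail=13; on 'c' 13→0 → fail=1;  out ∅∪∅=∅
  n11('bcc'): parent n10 fail=1; on 'c' 1 → fail=2;  out ∅∪{0}={0}
  n15('aab'): parent n14 fail=13; on 'b' 13→0 → fail=4;  out ∅∪∅=∅
  n18('bbb'): parent n17 fail=4; on 'b' 4 → fail=17;  out ∅∪∅=∅
  n24('dab'): parent n23 fail=13; on 'b' 13→0 → fail=4;  out ∅∪∅=∅
  n7('bacc'): parent n6 fail=1; on 'c' 1 → fail=2;  out ∅∪{0}={0}
  n12('bccc'): parent n11 fail=2; on 'c' 2→1 → fail=2;  out {3}∪{0}={0,3}
  n16('aabb'): parent n15 fail=4; on 'b' 4 → fail=17;  out {4}∪∅={4}
  n19('bbbb'): parent n18 fail=17; on 'b' 17 → fail=18;  out ∅∪∅=∅
  n25('dabc'): parent n24 fail=4; on 'c' 4 → fail=10;  out ∅∪∅=∅
  n8('bacca'): parent n7 fail=2; on 'a' 2→1→0 → fail=13;  out ∅∪∅=∅
  n20('bbbba'): parent n19 fail=18; on 'a' 18→17→4 → fail=5;  out ∅∪∅=∅
  n26('dabcb'): parent n25 fail=10; on 'b' 10→1→0 → fail=4;  out {6}∪∅={6}
  n9('baccad'): parent n8 fail=13; on 'd' 13→0 → fail=22;  out {2}∪{7}={2,7}
  n21('bbbbac'): parent n20 fail=5; on 'c' 5 → fail=6;  out {5}∪∅={5}

Run:
pos 0 'c': at 1
pos 1 'd': at 3  → match P1@[0:1],P7@[1:1]
pos 2 'd': at 22 ·f  → match P7@[2:2]
pos 3 'a': at 23
pos 4 'b': at 24
pos 5 'd': at 22 ·f  → match P7@[5:5]
pos 6 'a': at 23
pos 7 'a': at 14 ·f
pos 8 'b': at 15
pos 9 'b': at 16  → match P4@[6:9]
pos 10 'b': at 18 ·f
pos 11 'b': at 19
pos 12 'b': at 19 ·f
pos 13 'b': at 19 ·f
pos 14 'a': at 20
pos 15 'c': at 21  → match P5@[10:15]
pos 16 'c': at 7 ·f  → match P0@[15:16]
pos 17 'c': at 2 ·f  → match P0@[16:17]
pos 18 'd': at 3 ·f  → match P1@[17:18],P7@[18:18]
pos 19 'c': at 1 ·f
pos 20 'c': at 2  → match P0@[19:20]
pos 21 'c': at 2 ·f  → match P0@[20:21]
pos 22 'a': at 13 ·f
pos 23 'a': at 14
pos 24 'b': at 15
pos 25 'b': at 16  → match P4@[22:25]
pos 26 'c': at 10 ·f
pos 27 'd': at 3 ·f  → match P1@[26:27],P7@[27:27]

Matches: [[1,1],[1,7],[2,7],[5,7],[9,4],[15,5],[16,0],[17,0],[18,1],[18,7],[20,0],[21,0],[25,4],[27,1],[27,7]]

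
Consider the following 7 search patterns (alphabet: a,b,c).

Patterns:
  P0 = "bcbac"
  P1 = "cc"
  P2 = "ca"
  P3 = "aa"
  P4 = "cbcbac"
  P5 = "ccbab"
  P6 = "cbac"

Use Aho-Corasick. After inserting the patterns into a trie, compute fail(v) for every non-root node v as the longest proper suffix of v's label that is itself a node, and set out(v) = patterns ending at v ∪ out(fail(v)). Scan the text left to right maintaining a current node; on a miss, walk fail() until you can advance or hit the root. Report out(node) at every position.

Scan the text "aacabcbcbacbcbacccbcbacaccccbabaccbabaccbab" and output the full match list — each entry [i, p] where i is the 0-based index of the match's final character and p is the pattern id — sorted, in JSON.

Build automaton:
Trie (insert patterns):
  n0 'ε': a→9 b→1 c→6
  n1 'b': c→2
  n2 'bc': b→3
  n3 'bcb': a→4
  n4 'bcba': c→5
  n5 'bcbac': ·  [P0 ends]
  n6 'c': a→8 b→11 c→7
  n7 'cc': b→16  [P1 ends]
  n8 'ca': ·  [P2 ends]
  n9 'a': a→10
  n10 'aa': ·  [P3 ends]
  n11 'cb': a→19 c→12
  n12 'cbc': b→13
  n13 'cbcb': a→14
  n14 'cbcba': c→15
  n15 'cbcbac': ·  [P4 ends]
  n16 'ccb': a→17
  n17 'ccba': b→18
  n18 'ccbab': ·  [P5 ends]
  n19 'cba': c→20
  n20 'cbac': ·  [P6 ends]

Failure links (BFS by depth):
  fail(1) 'b': from fail(0)=0 chase 'b': 0 ⇒ 0;  out=∅∪out(0)=∅
  fail(6) 'c': from fail(0)=0 chase 'c': 0 ⇒ 0;  out=∅∪out(0)=∅
  fail(9) 'a': from fail(0)=0 chase 'a': 0 ⇒ 0;  out=∅∪out(0)=∅
  fail(2) 'bc': from fail(1)=0 chase 'c': 0 ⇒ 6;  out=∅∪out(6)=∅
  fail(7) 'cc': from fail(6)=0 chase 'c': 0 ⇒ 6;  out={1}∪out(6)={1}
  fail(8) 'ca': from fail(6)=0 chase 'a': 0 ⇒ 9;  out={2}∪out(9)={2}
  fail(10) 'aa': from fail(9)=0 chase 'a': 0 ⇒ 9;  out={3}∪out(9)={3}
  fail(11) 'cb': from fail(6)=0 chase 'b': 0 ⇒ 1;  out=∅∪out(1)=∅
  fail(3) 'bcb': from fail(2)=6 chase 'b': 6 ⇒ 11;  out=∅∪out(11)=∅
  fail(12) 'cbc': from fail(11)=1 chase 'c': 1 ⇒ 2;  out=∅∪out(2)=∅
  fail(16) 'ccb': from fail(7)=6 chase 'b': 6 ⇒ 11;  out=∅∪out(11)=∅
  fail(19) 'cba': from fail(11)=1 chase 'a': 1→0 ⇒ 9;  out=∅∪out(9)=∅
  fail(4) 'bcba': from fail(3)=11 chase 'a': 11 ⇒ 19;  out=∅∪out(19)=∅
  fail(13) 'cbcb': from fail(12)=2 chase 'b': 2 ⇒ 3;  out=∅∪out(3)=∅
  fail(17) 'ccba': from fail(16)=11 chase 'a': 11 ⇒ 19;  out=∅∪out(19)=∅
  fail(20) 'cbac': from fail(19)=9 chase 'c': 9→0 ⇒ 6;  out={6}∪out(6)={6}
  fail(5) 'bcbac': from fail(4)=19 chase 'c': 19 ⇒ 20;  out={0}∪out(20)={0,6}
  fail(14) 'cbcba': from fail(13)=3 chase 'a': 3 ⇒ 4;  out=∅∪out(4)=∅
  fail(18) 'ccbab': from fail(17)=19 chase 'b': 19→9→0 ⇒ 1;  out={5}∪out(1)={5}
  fail(15) 'cbcbac': from fail(14)=4 chase 'c': 4 ⇒ 5;  out={4}∪out(5)={0,4,6}

Run:
i=0 'a': node 0→9
i=1 'a': node 9→10  → match P3@[0:1]
i=2 'c': node 10→6 (via fail)
i=3 'a': node 6→8  → match P2@[2:3]
i=4 'b': node 8→1 (via fail)
i=5 'c': node 1→2
i=6 'b': node 2→3
i=7 'c': node 3→12 (via fail)
i=8 'b': node 12→13
i=9 'a': node 13→14
i=10 'c': node 14→15  → match P0@[6:10],P4@[5:10],P6@[7:10]
i=11 'b': node 15→11 (via fail)
i=12 'c': node 11→12
i=13 'b': node 12→13
i=14 'a': node 13→14
i=15 'c': node 14→15  → match P0@[11:15],P4@[10:15],P6@[12:15]
i=16 'c': node 15→7 (via fail)  → match P1@[15:16]
i=17 'c': node 7→7 (via fail)  → match P1@[16:17]
i=18 'b': node 7→16
i=19 'c': node 16→12 (via fail)
i=20 'b': node 12→13
i=21 'a': node 13→14
i=22 'c': node 14→15  → match P0@[18:22],P4@[17:22],P6@[19:22]
i=23 'a': node 15→8 (via fail)  → match P2@[22:23]
i=24 'c': node 8→6 (via fail)
i=25 'c': node 6→7  → match P1@[24:25]
i=26 'c': node 7→7 (via fail)  → match P1@[25:26]
i=27 'c': node 7→7 (via fail)  → match P1@[26:27]
i=28 'b': node 7→16
i=29 'a': node 16→17
i=30 'b': node 17→18  → match P5@[26:30]
i=31 'a': node 18→9 (via fail)
i=32 'c': node 9→6 (via fail)
i=33 'c': node 6→7  → match P1@[32:33]
i=34 'b': node 7→16
i=35 'a': node 16→17
i=36 'b': node 17→18  → match P5@[32:36]
i=37 'a': node 18→9 (via fail)
i=38 'c': node 9→6 (via fail)
i=39 'c': node 6→7  → match P1@[38:39]
i=40 'b': node 7→16
i=41 'a': node 16→17
i=42 'b': node 17→18  → match P5@[38:42]

Result: [[1,3],[3,2],[10,0],[10,4],[10,6],[15,0],[15,4],[15,6],[16,1],[17,1],[22,0],[22,4],[22,6],[23,2],[25,1],[26,1],[27,1],[30,5],[33,1],[36,5],[39,1],[42,5]]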